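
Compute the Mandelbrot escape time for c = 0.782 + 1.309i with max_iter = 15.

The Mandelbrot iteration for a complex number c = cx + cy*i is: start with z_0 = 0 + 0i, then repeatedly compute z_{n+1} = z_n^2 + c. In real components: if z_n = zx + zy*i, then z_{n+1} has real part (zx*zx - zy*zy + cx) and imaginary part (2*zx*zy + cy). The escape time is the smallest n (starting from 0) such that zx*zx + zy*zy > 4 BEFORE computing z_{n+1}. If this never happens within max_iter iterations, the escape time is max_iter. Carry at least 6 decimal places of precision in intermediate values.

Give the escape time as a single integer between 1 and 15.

z_0 = 0 + 0i, c = 0.7820 + 1.3090i
Iter 1: z = 0.7820 + 1.3090i, |z|^2 = 2.3250
Iter 2: z = -0.3200 + 3.3563i, |z|^2 = 11.3670
Escaped at iteration 2

Answer: 2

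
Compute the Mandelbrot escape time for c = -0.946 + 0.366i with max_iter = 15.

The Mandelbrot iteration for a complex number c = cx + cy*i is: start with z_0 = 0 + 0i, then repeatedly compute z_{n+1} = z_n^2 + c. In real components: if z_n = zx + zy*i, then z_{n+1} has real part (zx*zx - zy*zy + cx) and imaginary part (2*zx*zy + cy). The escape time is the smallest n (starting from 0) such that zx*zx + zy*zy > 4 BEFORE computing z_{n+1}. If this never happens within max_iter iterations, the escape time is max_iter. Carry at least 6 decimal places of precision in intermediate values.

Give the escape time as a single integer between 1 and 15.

z_0 = 0 + 0i, c = -0.9460 + 0.3660i
Iter 1: z = -0.9460 + 0.3660i, |z|^2 = 1.0289
Iter 2: z = -0.1850 + -0.3265i, |z|^2 = 0.1408
Iter 3: z = -1.0183 + 0.4868i, |z|^2 = 1.2740
Iter 4: z = -0.1460 + -0.6255i, |z|^2 = 0.4126
Iter 5: z = -1.3159 + 0.5486i, |z|^2 = 2.0327
Iter 6: z = 0.4847 + -1.0779i, |z|^2 = 1.3968
Iter 7: z = -1.8728 + -0.6790i, |z|^2 = 3.9686
Iter 8: z = 2.1005 + 2.9093i, |z|^2 = 12.8761
Escaped at iteration 8

Answer: 8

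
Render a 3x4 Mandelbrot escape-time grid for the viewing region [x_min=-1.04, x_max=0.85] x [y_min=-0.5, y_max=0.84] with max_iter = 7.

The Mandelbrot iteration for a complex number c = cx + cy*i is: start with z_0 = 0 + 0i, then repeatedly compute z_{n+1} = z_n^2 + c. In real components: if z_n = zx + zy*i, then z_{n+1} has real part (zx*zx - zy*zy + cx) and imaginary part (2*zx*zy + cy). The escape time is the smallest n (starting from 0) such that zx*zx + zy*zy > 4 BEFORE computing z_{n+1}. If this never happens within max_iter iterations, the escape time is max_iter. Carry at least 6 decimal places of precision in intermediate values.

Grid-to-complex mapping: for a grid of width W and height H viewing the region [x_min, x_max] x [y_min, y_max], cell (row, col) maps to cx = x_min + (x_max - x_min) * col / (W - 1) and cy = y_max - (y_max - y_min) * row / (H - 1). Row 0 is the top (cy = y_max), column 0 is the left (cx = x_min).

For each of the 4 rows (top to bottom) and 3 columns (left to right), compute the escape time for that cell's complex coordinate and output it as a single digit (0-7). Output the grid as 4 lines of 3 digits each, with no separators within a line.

(row=0, col=0): c = -1.0400 + 0.8400i → escape time 3
(row=0, col=1): c = -0.0950 + 0.8400i → escape time 7
(row=0, col=2): c = 0.8500 + 0.8400i → escape time 2
(row=1, col=0): c = -1.0400 + 0.3933i → escape time 7
(row=1, col=1): c = -0.0950 + 0.3933i → escape time 7
(row=1, col=2): c = 0.8500 + 0.3933i → escape time 3
(row=2, col=0): c = -1.0400 + -0.0533i → escape time 7
(row=2, col=1): c = -0.0950 + -0.0533i → escape time 7
(row=2, col=2): c = 0.8500 + -0.0533i → escape time 3
(row=3, col=0): c = -1.0400 + -0.5000i → escape time 5
(row=3, col=1): c = -0.0950 + -0.5000i → escape time 7
(row=3, col=2): c = 0.8500 + -0.5000i → escape time 3

Answer: 372
773
773
573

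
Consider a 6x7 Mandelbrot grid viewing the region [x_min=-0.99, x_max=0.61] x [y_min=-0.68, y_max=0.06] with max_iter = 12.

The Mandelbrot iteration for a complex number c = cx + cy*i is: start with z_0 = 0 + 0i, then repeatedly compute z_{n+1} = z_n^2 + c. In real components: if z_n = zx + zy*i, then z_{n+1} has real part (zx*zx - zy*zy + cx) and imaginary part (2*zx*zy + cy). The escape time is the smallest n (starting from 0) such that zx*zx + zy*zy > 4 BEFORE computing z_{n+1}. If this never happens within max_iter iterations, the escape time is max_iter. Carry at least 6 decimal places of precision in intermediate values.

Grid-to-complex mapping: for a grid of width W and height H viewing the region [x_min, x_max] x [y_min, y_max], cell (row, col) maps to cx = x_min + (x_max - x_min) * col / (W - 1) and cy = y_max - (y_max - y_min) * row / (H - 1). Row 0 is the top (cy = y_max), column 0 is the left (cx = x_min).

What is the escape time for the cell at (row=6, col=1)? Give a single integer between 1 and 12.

Answer: 6

Derivation:
z_0 = 0 + 0i, c = -0.6700 + -0.6800i
Iter 1: z = -0.6700 + -0.6800i, |z|^2 = 0.9113
Iter 2: z = -0.6835 + 0.2312i, |z|^2 = 0.5206
Iter 3: z = -0.2563 + -0.9961i, |z|^2 = 1.0578
Iter 4: z = -1.5964 + -0.1695i, |z|^2 = 2.5773
Iter 5: z = 1.8499 + -0.1389i, |z|^2 = 3.4414
Iter 6: z = 2.7328 + -1.1940i, |z|^2 = 8.8938
Escaped at iteration 6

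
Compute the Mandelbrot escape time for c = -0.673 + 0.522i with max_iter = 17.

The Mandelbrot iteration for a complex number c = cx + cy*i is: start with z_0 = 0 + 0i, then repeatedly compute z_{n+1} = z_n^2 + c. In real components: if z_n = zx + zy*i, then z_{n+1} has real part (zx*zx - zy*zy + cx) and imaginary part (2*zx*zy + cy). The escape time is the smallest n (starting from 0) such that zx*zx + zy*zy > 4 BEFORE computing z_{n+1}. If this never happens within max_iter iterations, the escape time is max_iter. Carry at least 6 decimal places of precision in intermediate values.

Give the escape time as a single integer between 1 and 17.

Answer: 8

Derivation:
z_0 = 0 + 0i, c = -0.6730 + 0.5220i
Iter 1: z = -0.6730 + 0.5220i, |z|^2 = 0.7254
Iter 2: z = -0.4926 + -0.1806i, |z|^2 = 0.2752
Iter 3: z = -0.4630 + 0.6999i, |z|^2 = 0.7043
Iter 4: z = -0.9485 + -0.1261i, |z|^2 = 0.9156
Iter 5: z = 0.2108 + 0.7613i, |z|^2 = 0.6240
Iter 6: z = -1.2081 + 0.8429i, |z|^2 = 2.1701
Iter 7: z = 0.0761 + -1.5147i, |z|^2 = 2.3002
Iter 8: z = -2.9616 + 0.2914i, |z|^2 = 8.8559
Escaped at iteration 8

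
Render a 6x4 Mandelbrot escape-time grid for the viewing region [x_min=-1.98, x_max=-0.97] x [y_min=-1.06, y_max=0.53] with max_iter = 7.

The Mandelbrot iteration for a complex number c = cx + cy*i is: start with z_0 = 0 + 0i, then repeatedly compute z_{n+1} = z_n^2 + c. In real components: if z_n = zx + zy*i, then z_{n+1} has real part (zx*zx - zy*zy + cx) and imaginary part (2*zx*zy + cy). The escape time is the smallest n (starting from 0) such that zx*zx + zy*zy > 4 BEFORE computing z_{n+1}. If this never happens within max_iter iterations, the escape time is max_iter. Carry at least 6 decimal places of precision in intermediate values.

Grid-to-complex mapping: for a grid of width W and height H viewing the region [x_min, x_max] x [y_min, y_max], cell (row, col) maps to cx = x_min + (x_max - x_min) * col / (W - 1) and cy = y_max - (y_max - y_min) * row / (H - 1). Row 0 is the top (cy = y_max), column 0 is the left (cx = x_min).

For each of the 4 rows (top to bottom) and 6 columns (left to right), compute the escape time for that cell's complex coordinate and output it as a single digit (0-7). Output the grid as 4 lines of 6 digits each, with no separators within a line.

(row=0, col=0): c = -1.9800 + 0.5300i → escape time 1
(row=0, col=1): c = -1.7780 + 0.5300i → escape time 3
(row=0, col=2): c = -1.5760 + 0.5300i → escape time 3
(row=0, col=3): c = -1.3740 + 0.5300i → escape time 3
(row=0, col=4): c = -1.1720 + 0.5300i → escape time 4
(row=0, col=5): c = -0.9700 + 0.5300i → escape time 5
(row=1, col=0): c = -1.9800 + 0.0000i → escape time 7
(row=1, col=1): c = -1.7780 + 0.0000i → escape time 7
(row=1, col=2): c = -1.5760 + 0.0000i → escape time 7
(row=1, col=3): c = -1.3740 + 0.0000i → escape time 7
(row=1, col=4): c = -1.1720 + 0.0000i → escape time 7
(row=1, col=5): c = -0.9700 + 0.0000i → escape time 7
(row=2, col=0): c = -1.9800 + -0.5300i → escape time 1
(row=2, col=1): c = -1.7780 + -0.5300i → escape time 3
(row=2, col=2): c = -1.5760 + -0.5300i → escape time 3
(row=2, col=3): c = -1.3740 + -0.5300i → escape time 3
(row=2, col=4): c = -1.1720 + -0.5300i → escape time 4
(row=2, col=5): c = -0.9700 + -0.5300i → escape time 5
(row=3, col=0): c = -1.9800 + -1.0600i → escape time 1
(row=3, col=1): c = -1.7780 + -1.0600i → escape time 1
(row=3, col=2): c = -1.5760 + -1.0600i → escape time 2
(row=3, col=3): c = -1.3740 + -1.0600i → escape time 3
(row=3, col=4): c = -1.1720 + -1.0600i → escape time 3
(row=3, col=5): c = -0.9700 + -1.0600i → escape time 3

Answer: 133345
777777
133345
112333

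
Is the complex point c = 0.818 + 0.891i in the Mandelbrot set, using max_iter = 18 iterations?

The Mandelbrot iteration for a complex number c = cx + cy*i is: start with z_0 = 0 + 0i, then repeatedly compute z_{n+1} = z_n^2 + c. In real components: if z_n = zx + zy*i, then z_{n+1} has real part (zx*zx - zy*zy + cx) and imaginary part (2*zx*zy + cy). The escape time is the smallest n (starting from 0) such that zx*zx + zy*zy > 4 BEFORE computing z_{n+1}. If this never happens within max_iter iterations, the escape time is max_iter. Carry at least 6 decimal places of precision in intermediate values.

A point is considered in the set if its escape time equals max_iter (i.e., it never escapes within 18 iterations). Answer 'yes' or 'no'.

Answer: no

Derivation:
z_0 = 0 + 0i, c = 0.8180 + 0.8910i
Iter 1: z = 0.8180 + 0.8910i, |z|^2 = 1.4630
Iter 2: z = 0.6932 + 2.3487i, |z|^2 = 5.9969
Escaped at iteration 2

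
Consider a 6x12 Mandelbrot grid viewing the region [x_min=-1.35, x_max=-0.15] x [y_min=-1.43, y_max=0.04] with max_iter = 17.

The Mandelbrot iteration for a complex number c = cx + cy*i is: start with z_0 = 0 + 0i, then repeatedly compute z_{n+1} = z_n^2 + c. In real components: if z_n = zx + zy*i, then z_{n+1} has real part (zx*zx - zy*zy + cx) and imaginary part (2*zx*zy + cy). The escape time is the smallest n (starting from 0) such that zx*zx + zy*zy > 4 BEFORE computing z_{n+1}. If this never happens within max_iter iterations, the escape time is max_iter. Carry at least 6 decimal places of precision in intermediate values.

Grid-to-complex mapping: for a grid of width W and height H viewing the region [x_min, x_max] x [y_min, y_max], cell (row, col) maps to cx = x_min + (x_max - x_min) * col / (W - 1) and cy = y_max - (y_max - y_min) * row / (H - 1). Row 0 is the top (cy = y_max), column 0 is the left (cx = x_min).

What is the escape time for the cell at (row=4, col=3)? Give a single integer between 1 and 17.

z_0 = 0 + 0i, c = -0.6300 + -0.4945i
Iter 1: z = -0.6300 + -0.4945i, |z|^2 = 0.6415
Iter 2: z = -0.4777 + 0.1286i, |z|^2 = 0.2447
Iter 3: z = -0.4184 + -0.6174i, |z|^2 = 0.5562
Iter 4: z = -0.8361 + 0.0220i, |z|^2 = 0.6996
Iter 5: z = 0.0686 + -0.5314i, |z|^2 = 0.2871
Iter 6: z = -0.9077 + -0.5675i, |z|^2 = 1.1459
Iter 7: z = -0.1282 + 0.5357i, |z|^2 = 0.3034
Iter 8: z = -0.9005 + -0.6319i, |z|^2 = 1.2102
Iter 9: z = -0.2184 + 0.6435i, |z|^2 = 0.4618
Iter 10: z = -0.9964 + -0.7756i, |z|^2 = 1.5943
Iter 11: z = -0.2388 + 1.0511i, |z|^2 = 1.1617
Iter 12: z = -1.6777 + -0.9966i, |z|^2 = 3.8078
Iter 13: z = 1.1914 + 2.8494i, |z|^2 = 9.5383
Escaped at iteration 13

Answer: 13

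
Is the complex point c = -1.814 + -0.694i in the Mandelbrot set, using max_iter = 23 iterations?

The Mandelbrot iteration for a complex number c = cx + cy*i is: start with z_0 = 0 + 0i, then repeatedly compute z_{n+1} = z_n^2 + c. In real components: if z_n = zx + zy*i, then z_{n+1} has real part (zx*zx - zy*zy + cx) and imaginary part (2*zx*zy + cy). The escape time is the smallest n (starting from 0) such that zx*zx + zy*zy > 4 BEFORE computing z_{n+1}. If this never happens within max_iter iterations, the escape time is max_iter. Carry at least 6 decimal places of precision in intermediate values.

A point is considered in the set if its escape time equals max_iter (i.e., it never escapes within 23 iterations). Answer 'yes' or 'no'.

z_0 = 0 + 0i, c = -1.8140 + -0.6940i
Iter 1: z = -1.8140 + -0.6940i, |z|^2 = 3.7722
Iter 2: z = 0.9950 + 1.8238i, |z|^2 = 4.3163
Escaped at iteration 2

Answer: no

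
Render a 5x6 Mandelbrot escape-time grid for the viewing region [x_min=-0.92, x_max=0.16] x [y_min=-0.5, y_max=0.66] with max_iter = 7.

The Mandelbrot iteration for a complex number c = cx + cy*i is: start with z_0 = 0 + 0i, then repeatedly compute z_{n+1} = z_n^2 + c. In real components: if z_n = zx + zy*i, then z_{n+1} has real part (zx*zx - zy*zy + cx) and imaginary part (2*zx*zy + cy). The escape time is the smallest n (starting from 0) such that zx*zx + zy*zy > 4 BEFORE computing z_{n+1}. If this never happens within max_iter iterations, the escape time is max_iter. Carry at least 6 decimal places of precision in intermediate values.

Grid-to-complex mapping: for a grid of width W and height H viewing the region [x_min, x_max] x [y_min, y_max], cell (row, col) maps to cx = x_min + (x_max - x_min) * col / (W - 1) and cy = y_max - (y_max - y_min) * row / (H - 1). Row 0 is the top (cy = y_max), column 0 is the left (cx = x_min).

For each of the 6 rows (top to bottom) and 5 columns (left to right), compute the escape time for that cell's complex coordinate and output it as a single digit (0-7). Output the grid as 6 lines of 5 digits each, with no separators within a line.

(row=0, col=0): c = -0.9200 + 0.6600i → escape time 4
(row=0, col=1): c = -0.6500 + 0.6600i → escape time 7
(row=0, col=2): c = -0.3800 + 0.6600i → escape time 7
(row=0, col=3): c = -0.1100 + 0.6600i → escape time 7
(row=0, col=4): c = 0.1600 + 0.6600i → escape time 7
(row=1, col=0): c = -0.9200 + 0.4280i → escape time 6
(row=1, col=1): c = -0.6500 + 0.4280i → escape time 7
(row=1, col=2): c = -0.3800 + 0.4280i → escape time 7
(row=1, col=3): c = -0.1100 + 0.4280i → escape time 7
(row=1, col=4): c = 0.1600 + 0.4280i → escape time 7
(row=2, col=0): c = -0.9200 + 0.1960i → escape time 7
(row=2, col=1): c = -0.6500 + 0.1960i → escape time 7
(row=2, col=2): c = -0.3800 + 0.1960i → escape time 7
(row=2, col=3): c = -0.1100 + 0.1960i → escape time 7
(row=2, col=4): c = 0.1600 + 0.1960i → escape time 7
(row=3, col=0): c = -0.9200 + -0.0360i → escape time 7
(row=3, col=1): c = -0.6500 + -0.0360i → escape time 7
(row=3, col=2): c = -0.3800 + -0.0360i → escape time 7
(row=3, col=3): c = -0.1100 + -0.0360i → escape time 7
(row=3, col=4): c = 0.1600 + -0.0360i → escape time 7
(row=4, col=0): c = -0.9200 + -0.2680i → escape time 7
(row=4, col=1): c = -0.6500 + -0.2680i → escape time 7
(row=4, col=2): c = -0.3800 + -0.2680i → escape time 7
(row=4, col=3): c = -0.1100 + -0.2680i → escape time 7
(row=4, col=4): c = 0.1600 + -0.2680i → escape time 7
(row=5, col=0): c = -0.9200 + -0.5000i → escape time 5
(row=5, col=1): c = -0.6500 + -0.5000i → escape time 7
(row=5, col=2): c = -0.3800 + -0.5000i → escape time 7
(row=5, col=3): c = -0.1100 + -0.5000i → escape time 7
(row=5, col=4): c = 0.1600 + -0.5000i → escape time 7

Answer: 47777
67777
77777
77777
77777
57777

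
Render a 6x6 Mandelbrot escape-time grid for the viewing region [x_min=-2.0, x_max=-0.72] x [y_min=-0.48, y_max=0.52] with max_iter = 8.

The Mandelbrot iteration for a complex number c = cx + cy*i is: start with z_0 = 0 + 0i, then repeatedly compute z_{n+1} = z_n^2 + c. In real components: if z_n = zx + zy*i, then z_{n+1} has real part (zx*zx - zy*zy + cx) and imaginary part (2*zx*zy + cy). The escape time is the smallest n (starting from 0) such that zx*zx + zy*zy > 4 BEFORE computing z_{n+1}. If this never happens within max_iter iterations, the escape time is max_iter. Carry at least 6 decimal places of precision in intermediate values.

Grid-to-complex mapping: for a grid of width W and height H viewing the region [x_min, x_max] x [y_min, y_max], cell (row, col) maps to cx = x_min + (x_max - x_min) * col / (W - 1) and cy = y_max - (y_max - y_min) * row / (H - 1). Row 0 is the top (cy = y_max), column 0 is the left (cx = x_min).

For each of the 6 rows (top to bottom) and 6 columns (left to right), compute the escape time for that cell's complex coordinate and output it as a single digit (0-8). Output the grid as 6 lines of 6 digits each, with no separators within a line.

Answer: 133456
145888
147888
157888
145888
133558

Derivation:
(row=0, col=0): c = -2.0000 + 0.5200i → escape time 1
(row=0, col=1): c = -1.7440 + 0.5200i → escape time 3
(row=0, col=2): c = -1.4880 + 0.5200i → escape time 3
(row=0, col=3): c = -1.2320 + 0.5200i → escape time 4
(row=0, col=4): c = -0.9760 + 0.5200i → escape time 5
(row=0, col=5): c = -0.7200 + 0.5200i → escape time 6
(row=1, col=0): c = -2.0000 + 0.3200i → escape time 1
(row=1, col=1): c = -1.7440 + 0.3200i → escape time 4
(row=1, col=2): c = -1.4880 + 0.3200i → escape time 5
(row=1, col=3): c = -1.2320 + 0.3200i → escape time 8
(row=1, col=4): c = -0.9760 + 0.3200i → escape time 8
(row=1, col=5): c = -0.7200 + 0.3200i → escape time 8
(row=2, col=0): c = -2.0000 + 0.1200i → escape time 1
(row=2, col=1): c = -1.7440 + 0.1200i → escape time 4
(row=2, col=2): c = -1.4880 + 0.1200i → escape time 7
(row=2, col=3): c = -1.2320 + 0.1200i → escape time 8
(row=2, col=4): c = -0.9760 + 0.1200i → escape time 8
(row=2, col=5): c = -0.7200 + 0.1200i → escape time 8
(row=3, col=0): c = -2.0000 + -0.0800i → escape time 1
(row=3, col=1): c = -1.7440 + -0.0800i → escape time 5
(row=3, col=2): c = -1.4880 + -0.0800i → escape time 7
(row=3, col=3): c = -1.2320 + -0.0800i → escape time 8
(row=3, col=4): c = -0.9760 + -0.0800i → escape time 8
(row=3, col=5): c = -0.7200 + -0.0800i → escape time 8
(row=4, col=0): c = -2.0000 + -0.2800i → escape time 1
(row=4, col=1): c = -1.7440 + -0.2800i → escape time 4
(row=4, col=2): c = -1.4880 + -0.2800i → escape time 5
(row=4, col=3): c = -1.2320 + -0.2800i → escape time 8
(row=4, col=4): c = -0.9760 + -0.2800i → escape time 8
(row=4, col=5): c = -0.7200 + -0.2800i → escape time 8
(row=5, col=0): c = -2.0000 + -0.4800i → escape time 1
(row=5, col=1): c = -1.7440 + -0.4800i → escape time 3
(row=5, col=2): c = -1.4880 + -0.4800i → escape time 3
(row=5, col=3): c = -1.2320 + -0.4800i → escape time 5
(row=5, col=4): c = -0.9760 + -0.4800i → escape time 5
(row=5, col=5): c = -0.7200 + -0.4800i → escape time 8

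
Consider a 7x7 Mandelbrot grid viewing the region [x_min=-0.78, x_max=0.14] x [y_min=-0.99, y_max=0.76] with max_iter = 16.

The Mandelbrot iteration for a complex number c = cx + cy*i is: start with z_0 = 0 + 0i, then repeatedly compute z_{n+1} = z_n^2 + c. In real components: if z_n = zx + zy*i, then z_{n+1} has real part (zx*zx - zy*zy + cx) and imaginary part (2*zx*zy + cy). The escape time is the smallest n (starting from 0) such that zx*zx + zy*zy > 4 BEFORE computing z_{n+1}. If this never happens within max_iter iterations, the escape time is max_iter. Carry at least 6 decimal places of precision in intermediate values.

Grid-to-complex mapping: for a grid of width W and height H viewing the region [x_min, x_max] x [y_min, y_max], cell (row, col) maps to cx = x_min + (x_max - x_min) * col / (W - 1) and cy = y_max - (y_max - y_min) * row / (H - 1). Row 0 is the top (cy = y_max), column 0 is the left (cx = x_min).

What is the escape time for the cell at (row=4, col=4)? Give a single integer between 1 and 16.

Answer: 16

Derivation:
z_0 = 0 + 0i, c = -0.1667 + -0.4067i
Iter 1: z = -0.1667 + -0.4067i, |z|^2 = 0.1932
Iter 2: z = -0.3043 + -0.2711i, |z|^2 = 0.1661
Iter 3: z = -0.1476 + -0.2417i, |z|^2 = 0.0802
Iter 4: z = -0.2033 + -0.3353i, |z|^2 = 0.1538
Iter 5: z = -0.2378 + -0.2703i, |z|^2 = 0.1296
Iter 6: z = -0.1832 + -0.2781i, |z|^2 = 0.1109
Iter 7: z = -0.2104 + -0.3048i, |z|^2 = 0.1372
Iter 8: z = -0.2153 + -0.2784i, |z|^2 = 0.1238
Iter 9: z = -0.1978 + -0.2868i, |z|^2 = 0.1214
Iter 10: z = -0.2098 + -0.2932i, |z|^2 = 0.1300
Iter 11: z = -0.2086 + -0.2837i, |z|^2 = 0.1240
Iter 12: z = -0.2036 + -0.2883i, |z|^2 = 0.1246
Iter 13: z = -0.2083 + -0.2893i, |z|^2 = 0.1271
Iter 14: z = -0.2069 + -0.2861i, |z|^2 = 0.1247
Iter 15: z = -0.2057 + -0.2882i, |z|^2 = 0.1254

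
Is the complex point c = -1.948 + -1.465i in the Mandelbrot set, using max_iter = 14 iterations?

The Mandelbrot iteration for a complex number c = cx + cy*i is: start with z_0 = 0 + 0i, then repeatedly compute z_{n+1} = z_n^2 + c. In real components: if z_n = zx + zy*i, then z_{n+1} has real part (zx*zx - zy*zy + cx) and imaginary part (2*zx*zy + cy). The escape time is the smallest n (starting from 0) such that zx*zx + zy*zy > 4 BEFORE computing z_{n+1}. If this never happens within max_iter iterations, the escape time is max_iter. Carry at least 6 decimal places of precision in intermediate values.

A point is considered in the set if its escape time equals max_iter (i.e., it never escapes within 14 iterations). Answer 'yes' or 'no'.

Answer: no

Derivation:
z_0 = 0 + 0i, c = -1.9480 + -1.4650i
Iter 1: z = -1.9480 + -1.4650i, |z|^2 = 5.9409
Escaped at iteration 1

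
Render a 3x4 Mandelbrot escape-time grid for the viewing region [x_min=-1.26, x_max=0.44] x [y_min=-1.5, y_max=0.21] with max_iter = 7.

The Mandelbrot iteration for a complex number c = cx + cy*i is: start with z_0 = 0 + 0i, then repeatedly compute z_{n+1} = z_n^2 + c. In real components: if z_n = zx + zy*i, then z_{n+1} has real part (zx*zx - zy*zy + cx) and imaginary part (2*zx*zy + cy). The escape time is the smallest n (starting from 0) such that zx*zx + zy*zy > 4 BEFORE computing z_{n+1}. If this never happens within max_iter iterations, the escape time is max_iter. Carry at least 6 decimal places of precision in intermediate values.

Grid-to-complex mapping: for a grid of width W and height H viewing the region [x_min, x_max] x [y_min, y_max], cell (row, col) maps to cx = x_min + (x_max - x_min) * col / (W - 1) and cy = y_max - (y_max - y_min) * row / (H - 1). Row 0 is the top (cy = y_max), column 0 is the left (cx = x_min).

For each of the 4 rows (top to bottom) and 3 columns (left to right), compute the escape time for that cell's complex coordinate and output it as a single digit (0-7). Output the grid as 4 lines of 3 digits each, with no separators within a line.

(row=0, col=0): c = -1.2600 + 0.2100i → escape time 7
(row=0, col=1): c = -0.4100 + 0.2100i → escape time 7
(row=0, col=2): c = 0.4400 + 0.2100i → escape time 7
(row=1, col=0): c = -1.2600 + -0.3600i → escape time 7
(row=1, col=1): c = -0.4100 + -0.3600i → escape time 7
(row=1, col=2): c = 0.4400 + -0.3600i → escape time 7
(row=2, col=0): c = -1.2600 + -0.9300i → escape time 3
(row=2, col=1): c = -0.4100 + -0.9300i → escape time 5
(row=2, col=2): c = 0.4400 + -0.9300i → escape time 3
(row=3, col=0): c = -1.2600 + -1.5000i → escape time 2
(row=3, col=1): c = -0.4100 + -1.5000i → escape time 2
(row=3, col=2): c = 0.4400 + -1.5000i → escape time 2

Answer: 777
777
353
222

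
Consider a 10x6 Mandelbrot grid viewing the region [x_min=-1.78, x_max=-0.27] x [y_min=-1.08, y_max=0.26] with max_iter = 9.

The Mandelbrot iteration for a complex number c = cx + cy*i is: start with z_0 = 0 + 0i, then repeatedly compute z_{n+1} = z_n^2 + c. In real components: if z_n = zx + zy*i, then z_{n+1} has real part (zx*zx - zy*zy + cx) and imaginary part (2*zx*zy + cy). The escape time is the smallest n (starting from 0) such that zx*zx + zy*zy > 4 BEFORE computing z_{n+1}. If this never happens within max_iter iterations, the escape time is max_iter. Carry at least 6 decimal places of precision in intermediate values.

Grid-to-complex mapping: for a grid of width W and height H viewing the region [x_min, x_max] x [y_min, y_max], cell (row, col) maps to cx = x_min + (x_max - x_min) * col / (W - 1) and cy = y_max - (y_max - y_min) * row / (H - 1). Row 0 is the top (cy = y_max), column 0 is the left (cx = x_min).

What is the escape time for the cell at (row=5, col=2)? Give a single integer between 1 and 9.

z_0 = 0 + 0i, c = -1.4444 + -1.0800i
Iter 1: z = -1.4444 + -1.0800i, |z|^2 = 3.2528
Iter 2: z = -0.5244 + 2.0400i, |z|^2 = 4.4366
Escaped at iteration 2

Answer: 2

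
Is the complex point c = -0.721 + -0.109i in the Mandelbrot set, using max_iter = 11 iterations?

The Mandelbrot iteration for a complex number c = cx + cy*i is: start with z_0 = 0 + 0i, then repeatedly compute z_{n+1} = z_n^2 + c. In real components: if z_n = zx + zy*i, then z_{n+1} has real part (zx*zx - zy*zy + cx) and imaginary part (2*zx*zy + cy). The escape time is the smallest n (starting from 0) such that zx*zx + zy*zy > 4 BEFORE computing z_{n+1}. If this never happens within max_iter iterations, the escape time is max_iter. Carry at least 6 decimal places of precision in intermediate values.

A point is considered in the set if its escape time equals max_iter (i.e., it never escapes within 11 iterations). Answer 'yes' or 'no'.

z_0 = 0 + 0i, c = -0.7210 + -0.1090i
Iter 1: z = -0.7210 + -0.1090i, |z|^2 = 0.5317
Iter 2: z = -0.2130 + 0.0482i, |z|^2 = 0.0477
Iter 3: z = -0.6779 + -0.1295i, |z|^2 = 0.4764
Iter 4: z = -0.2782 + 0.0666i, |z|^2 = 0.0818
Iter 5: z = -0.6481 + -0.1461i, |z|^2 = 0.4413
Iter 6: z = -0.3224 + 0.0803i, |z|^2 = 0.1104
Iter 7: z = -0.6235 + -0.1608i, |z|^2 = 0.4146
Iter 8: z = -0.3581 + 0.0915i, |z|^2 = 0.1366
Iter 9: z = -0.6012 + -0.1745i, |z|^2 = 0.3919
Iter 10: z = -0.3901 + 0.1008i, |z|^2 = 0.1623
Did not escape in 11 iterations → in set

Answer: yes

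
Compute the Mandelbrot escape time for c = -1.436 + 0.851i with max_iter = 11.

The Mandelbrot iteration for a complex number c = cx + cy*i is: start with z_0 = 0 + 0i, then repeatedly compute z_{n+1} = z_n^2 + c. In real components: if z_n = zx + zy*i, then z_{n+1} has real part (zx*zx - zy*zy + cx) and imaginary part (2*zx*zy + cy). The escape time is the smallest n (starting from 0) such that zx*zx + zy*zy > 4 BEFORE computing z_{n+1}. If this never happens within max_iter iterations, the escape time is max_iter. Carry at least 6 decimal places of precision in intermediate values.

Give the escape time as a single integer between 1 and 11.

z_0 = 0 + 0i, c = -1.4360 + 0.8510i
Iter 1: z = -1.4360 + 0.8510i, |z|^2 = 2.7863
Iter 2: z = -0.0981 + -1.5931i, |z|^2 = 2.5475
Iter 3: z = -3.9643 + 1.1636i, |z|^2 = 17.0692
Escaped at iteration 3

Answer: 3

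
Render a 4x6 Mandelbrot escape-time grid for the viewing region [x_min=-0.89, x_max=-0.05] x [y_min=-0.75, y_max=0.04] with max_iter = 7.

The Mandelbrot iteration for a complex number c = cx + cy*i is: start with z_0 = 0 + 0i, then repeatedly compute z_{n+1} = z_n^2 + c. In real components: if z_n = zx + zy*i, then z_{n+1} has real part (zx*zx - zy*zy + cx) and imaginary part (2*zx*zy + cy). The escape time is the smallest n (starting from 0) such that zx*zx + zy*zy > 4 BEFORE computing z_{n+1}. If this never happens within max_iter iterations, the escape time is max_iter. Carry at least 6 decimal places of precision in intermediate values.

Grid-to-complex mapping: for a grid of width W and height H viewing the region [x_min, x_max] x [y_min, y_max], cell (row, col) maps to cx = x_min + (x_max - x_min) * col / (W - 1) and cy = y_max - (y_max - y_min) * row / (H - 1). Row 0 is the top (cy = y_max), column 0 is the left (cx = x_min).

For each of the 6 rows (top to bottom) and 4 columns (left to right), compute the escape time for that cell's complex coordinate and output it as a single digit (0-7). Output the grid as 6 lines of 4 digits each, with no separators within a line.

(row=0, col=0): c = -0.8900 + 0.0400i → escape time 7
(row=0, col=1): c = -0.6100 + 0.0400i → escape time 7
(row=0, col=2): c = -0.3300 + 0.0400i → escape time 7
(row=0, col=3): c = -0.0500 + 0.0400i → escape time 7
(row=1, col=0): c = -0.8900 + -0.1180i → escape time 7
(row=1, col=1): c = -0.6100 + -0.1180i → escape time 7
(row=1, col=2): c = -0.3300 + -0.1180i → escape time 7
(row=1, col=3): c = -0.0500 + -0.1180i → escape time 7
(row=2, col=0): c = -0.8900 + -0.2760i → escape time 7
(row=2, col=1): c = -0.6100 + -0.2760i → escape time 7
(row=2, col=2): c = -0.3300 + -0.2760i → escape time 7
(row=2, col=3): c = -0.0500 + -0.2760i → escape time 7
(row=3, col=0): c = -0.8900 + -0.4340i → escape time 6
(row=3, col=1): c = -0.6100 + -0.4340i → escape time 7
(row=3, col=2): c = -0.3300 + -0.4340i → escape time 7
(row=3, col=3): c = -0.0500 + -0.4340i → escape time 7
(row=4, col=0): c = -0.8900 + -0.5920i → escape time 5
(row=4, col=1): c = -0.6100 + -0.5920i → escape time 7
(row=4, col=2): c = -0.3300 + -0.5920i → escape time 7
(row=4, col=3): c = -0.0500 + -0.5920i → escape time 7
(row=5, col=0): c = -0.8900 + -0.7500i → escape time 4
(row=5, col=1): c = -0.6100 + -0.7500i → escape time 5
(row=5, col=2): c = -0.3300 + -0.7500i → escape time 7
(row=5, col=3): c = -0.0500 + -0.7500i → escape time 7

Answer: 7777
7777
7777
6777
5777
4577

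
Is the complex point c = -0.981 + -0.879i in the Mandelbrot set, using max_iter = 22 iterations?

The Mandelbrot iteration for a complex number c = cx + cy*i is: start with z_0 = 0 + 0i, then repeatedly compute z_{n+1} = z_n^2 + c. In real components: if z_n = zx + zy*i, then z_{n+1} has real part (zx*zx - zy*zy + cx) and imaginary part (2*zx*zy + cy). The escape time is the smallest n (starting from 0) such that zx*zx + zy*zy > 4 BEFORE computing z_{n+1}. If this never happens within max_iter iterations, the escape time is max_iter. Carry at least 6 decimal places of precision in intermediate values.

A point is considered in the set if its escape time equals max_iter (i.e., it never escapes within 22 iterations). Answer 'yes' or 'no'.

Answer: no

Derivation:
z_0 = 0 + 0i, c = -0.9810 + -0.8790i
Iter 1: z = -0.9810 + -0.8790i, |z|^2 = 1.7350
Iter 2: z = -0.7913 + 0.8456i, |z|^2 = 1.3412
Iter 3: z = -1.0699 + -2.2172i, |z|^2 = 6.0607
Escaped at iteration 3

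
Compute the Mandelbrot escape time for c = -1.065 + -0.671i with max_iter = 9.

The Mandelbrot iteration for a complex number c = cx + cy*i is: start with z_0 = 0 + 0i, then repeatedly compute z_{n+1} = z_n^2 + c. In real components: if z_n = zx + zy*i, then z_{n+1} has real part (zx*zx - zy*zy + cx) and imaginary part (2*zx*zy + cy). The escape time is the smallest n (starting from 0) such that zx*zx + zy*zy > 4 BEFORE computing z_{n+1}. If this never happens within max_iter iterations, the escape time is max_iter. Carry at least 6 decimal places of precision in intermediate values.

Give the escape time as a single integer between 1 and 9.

Answer: 4

Derivation:
z_0 = 0 + 0i, c = -1.0650 + -0.6710i
Iter 1: z = -1.0650 + -0.6710i, |z|^2 = 1.5845
Iter 2: z = -0.3810 + 0.7582i, |z|^2 = 0.7201
Iter 3: z = -1.4947 + -1.2488i, |z|^2 = 3.7937
Iter 4: z = -0.3902 + 3.0622i, |z|^2 = 9.5297
Escaped at iteration 4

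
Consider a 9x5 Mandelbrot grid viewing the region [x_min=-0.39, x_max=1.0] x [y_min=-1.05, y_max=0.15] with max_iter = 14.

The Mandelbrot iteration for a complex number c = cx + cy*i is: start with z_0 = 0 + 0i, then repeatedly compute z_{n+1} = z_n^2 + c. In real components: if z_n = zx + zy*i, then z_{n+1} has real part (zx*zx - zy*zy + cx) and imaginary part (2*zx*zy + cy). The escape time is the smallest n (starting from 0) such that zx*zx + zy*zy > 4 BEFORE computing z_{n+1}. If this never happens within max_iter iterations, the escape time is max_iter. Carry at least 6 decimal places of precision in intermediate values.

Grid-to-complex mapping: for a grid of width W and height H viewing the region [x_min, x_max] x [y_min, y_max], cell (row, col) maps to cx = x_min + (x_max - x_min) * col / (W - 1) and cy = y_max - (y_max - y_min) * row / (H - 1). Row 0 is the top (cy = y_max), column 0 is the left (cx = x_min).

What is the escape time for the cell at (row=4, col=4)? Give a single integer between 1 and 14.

Answer: 3

Derivation:
z_0 = 0 + 0i, c = 0.3050 + -1.0500i
Iter 1: z = 0.3050 + -1.0500i, |z|^2 = 1.1955
Iter 2: z = -0.7045 + -1.6905i, |z|^2 = 3.3541
Iter 3: z = -2.0565 + 1.3318i, |z|^2 = 6.0030
Escaped at iteration 3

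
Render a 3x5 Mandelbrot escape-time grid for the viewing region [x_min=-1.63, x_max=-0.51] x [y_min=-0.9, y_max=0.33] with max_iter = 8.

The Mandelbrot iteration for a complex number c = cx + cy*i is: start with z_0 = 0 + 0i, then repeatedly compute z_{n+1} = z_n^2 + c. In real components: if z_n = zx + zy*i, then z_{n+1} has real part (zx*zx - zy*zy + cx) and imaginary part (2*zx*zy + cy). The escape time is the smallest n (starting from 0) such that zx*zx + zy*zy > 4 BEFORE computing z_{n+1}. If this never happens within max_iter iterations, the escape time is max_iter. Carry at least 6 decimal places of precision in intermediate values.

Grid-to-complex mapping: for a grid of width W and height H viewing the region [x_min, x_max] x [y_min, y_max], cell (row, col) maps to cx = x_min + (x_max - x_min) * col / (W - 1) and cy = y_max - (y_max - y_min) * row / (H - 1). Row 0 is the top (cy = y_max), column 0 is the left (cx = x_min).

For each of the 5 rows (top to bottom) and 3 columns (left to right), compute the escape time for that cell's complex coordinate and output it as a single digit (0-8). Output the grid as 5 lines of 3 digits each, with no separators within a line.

Answer: 488
888
488
348
234

Derivation:
(row=0, col=0): c = -1.6300 + 0.3300i → escape time 4
(row=0, col=1): c = -1.0700 + 0.3300i → escape time 8
(row=0, col=2): c = -0.5100 + 0.3300i → escape time 8
(row=1, col=0): c = -1.6300 + 0.0225i → escape time 8
(row=1, col=1): c = -1.0700 + 0.0225i → escape time 8
(row=1, col=2): c = -0.5100 + 0.0225i → escape time 8
(row=2, col=0): c = -1.6300 + -0.2850i → escape time 4
(row=2, col=1): c = -1.0700 + -0.2850i → escape time 8
(row=2, col=2): c = -0.5100 + -0.2850i → escape time 8
(row=3, col=0): c = -1.6300 + -0.5925i → escape time 3
(row=3, col=1): c = -1.0700 + -0.5925i → escape time 4
(row=3, col=2): c = -0.5100 + -0.5925i → escape time 8
(row=4, col=0): c = -1.6300 + -0.9000i → escape time 2
(row=4, col=1): c = -1.0700 + -0.9000i → escape time 3
(row=4, col=2): c = -0.5100 + -0.9000i → escape time 4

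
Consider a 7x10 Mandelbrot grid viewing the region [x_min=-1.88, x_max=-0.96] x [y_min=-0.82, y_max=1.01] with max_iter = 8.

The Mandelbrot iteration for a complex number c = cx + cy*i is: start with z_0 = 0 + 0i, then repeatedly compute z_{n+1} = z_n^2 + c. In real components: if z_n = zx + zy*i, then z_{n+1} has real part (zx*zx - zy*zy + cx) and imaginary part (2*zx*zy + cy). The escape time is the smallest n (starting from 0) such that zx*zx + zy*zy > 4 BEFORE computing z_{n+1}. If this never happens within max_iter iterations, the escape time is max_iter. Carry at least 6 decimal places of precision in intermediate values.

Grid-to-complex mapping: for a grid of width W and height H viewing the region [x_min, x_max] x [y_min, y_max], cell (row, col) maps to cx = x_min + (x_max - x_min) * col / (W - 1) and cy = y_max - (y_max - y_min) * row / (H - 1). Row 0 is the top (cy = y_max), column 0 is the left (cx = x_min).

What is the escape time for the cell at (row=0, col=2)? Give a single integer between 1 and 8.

Answer: 2

Derivation:
z_0 = 0 + 0i, c = -1.5733 + 1.0100i
Iter 1: z = -1.5733 + 1.0100i, |z|^2 = 3.4955
Iter 2: z = -0.1181 + -2.1681i, |z|^2 = 4.7147
Escaped at iteration 2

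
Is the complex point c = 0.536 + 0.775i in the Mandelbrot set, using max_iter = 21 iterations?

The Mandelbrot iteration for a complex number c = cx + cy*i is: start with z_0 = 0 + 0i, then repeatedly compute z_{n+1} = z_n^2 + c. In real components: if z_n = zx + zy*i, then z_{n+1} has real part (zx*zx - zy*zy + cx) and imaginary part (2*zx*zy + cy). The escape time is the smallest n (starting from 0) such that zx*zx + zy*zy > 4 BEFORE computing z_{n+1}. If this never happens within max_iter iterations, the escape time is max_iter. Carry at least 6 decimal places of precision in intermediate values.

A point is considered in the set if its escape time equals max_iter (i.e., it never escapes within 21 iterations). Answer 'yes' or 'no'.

z_0 = 0 + 0i, c = 0.5360 + 0.7750i
Iter 1: z = 0.5360 + 0.7750i, |z|^2 = 0.8879
Iter 2: z = 0.2227 + 1.6058i, |z|^2 = 2.6282
Iter 3: z = -1.9930 + 1.4901i, |z|^2 = 6.1926
Escaped at iteration 3

Answer: no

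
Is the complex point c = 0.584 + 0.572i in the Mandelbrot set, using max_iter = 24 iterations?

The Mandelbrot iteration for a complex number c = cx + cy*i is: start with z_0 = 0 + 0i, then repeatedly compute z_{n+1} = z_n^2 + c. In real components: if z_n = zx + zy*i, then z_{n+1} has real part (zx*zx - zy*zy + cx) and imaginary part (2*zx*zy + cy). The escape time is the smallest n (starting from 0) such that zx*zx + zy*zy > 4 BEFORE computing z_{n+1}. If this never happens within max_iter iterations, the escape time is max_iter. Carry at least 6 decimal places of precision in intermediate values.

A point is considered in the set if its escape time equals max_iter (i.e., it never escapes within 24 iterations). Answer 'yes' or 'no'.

z_0 = 0 + 0i, c = 0.5840 + 0.5720i
Iter 1: z = 0.5840 + 0.5720i, |z|^2 = 0.6682
Iter 2: z = 0.5979 + 1.2401i, |z|^2 = 1.8953
Iter 3: z = -0.5964 + 2.0548i, |z|^2 = 4.5780
Escaped at iteration 3

Answer: no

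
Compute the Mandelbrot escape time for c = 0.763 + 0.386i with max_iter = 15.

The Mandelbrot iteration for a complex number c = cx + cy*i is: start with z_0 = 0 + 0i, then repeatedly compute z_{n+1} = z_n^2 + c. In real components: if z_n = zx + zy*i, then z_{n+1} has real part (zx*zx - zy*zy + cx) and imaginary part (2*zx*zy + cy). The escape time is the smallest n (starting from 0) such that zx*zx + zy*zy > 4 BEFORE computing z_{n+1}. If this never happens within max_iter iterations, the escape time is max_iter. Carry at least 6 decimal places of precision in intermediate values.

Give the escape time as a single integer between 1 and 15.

z_0 = 0 + 0i, c = 0.7630 + 0.3860i
Iter 1: z = 0.7630 + 0.3860i, |z|^2 = 0.7312
Iter 2: z = 1.1962 + 0.9750i, |z|^2 = 2.3815
Iter 3: z = 1.2431 + 2.7186i, |z|^2 = 8.9363
Escaped at iteration 3

Answer: 3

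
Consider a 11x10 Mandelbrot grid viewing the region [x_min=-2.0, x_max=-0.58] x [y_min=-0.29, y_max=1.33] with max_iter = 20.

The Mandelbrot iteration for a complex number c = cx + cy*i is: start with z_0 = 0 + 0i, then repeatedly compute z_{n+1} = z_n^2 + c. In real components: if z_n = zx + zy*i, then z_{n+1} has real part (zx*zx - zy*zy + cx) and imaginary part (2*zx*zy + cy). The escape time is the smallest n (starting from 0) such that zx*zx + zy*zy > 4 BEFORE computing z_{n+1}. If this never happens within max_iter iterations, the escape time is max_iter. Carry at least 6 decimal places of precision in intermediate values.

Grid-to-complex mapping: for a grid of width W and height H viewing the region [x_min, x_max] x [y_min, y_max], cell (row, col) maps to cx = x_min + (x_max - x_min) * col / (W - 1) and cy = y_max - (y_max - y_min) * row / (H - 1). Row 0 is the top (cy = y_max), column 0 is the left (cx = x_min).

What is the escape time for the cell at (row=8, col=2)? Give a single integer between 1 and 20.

z_0 = 0 + 0i, c = -1.7160 + -0.1100i
Iter 1: z = -1.7160 + -0.1100i, |z|^2 = 2.9568
Iter 2: z = 1.2166 + 0.2675i, |z|^2 = 1.5516
Iter 3: z = -0.3076 + 0.5409i, |z|^2 = 0.3872
Iter 4: z = -1.9140 + -0.4427i, |z|^2 = 3.8593
Iter 5: z = 1.7513 + 1.5847i, |z|^2 = 5.5786
Escaped at iteration 5

Answer: 5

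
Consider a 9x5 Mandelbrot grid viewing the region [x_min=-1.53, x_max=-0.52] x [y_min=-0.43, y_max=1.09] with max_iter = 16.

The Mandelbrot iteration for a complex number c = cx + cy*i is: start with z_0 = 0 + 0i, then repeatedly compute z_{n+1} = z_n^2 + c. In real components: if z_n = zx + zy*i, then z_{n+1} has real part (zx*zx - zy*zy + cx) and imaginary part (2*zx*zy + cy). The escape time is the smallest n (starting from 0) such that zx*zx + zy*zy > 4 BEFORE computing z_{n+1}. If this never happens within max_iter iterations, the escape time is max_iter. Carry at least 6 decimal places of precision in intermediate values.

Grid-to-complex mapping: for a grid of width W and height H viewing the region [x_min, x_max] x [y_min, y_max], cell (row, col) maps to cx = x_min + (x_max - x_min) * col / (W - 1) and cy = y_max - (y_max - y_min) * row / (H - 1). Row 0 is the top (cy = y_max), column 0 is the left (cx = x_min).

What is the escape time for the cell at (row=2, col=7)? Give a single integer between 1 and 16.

z_0 = 0 + 0i, c = -0.6462 + 0.3300i
Iter 1: z = -0.6462 + 0.3300i, |z|^2 = 0.5265
Iter 2: z = -0.3375 + -0.0965i, |z|^2 = 0.1232
Iter 3: z = -0.5417 + 0.3952i, |z|^2 = 0.4495
Iter 4: z = -0.5090 + -0.0981i, |z|^2 = 0.2687
Iter 5: z = -0.3968 + 0.4298i, |z|^2 = 0.3422
Iter 6: z = -0.6736 + -0.0111i, |z|^2 = 0.4538
Iter 7: z = -0.1927 + 0.3450i, |z|^2 = 0.1561
Iter 8: z = -0.7281 + 0.1971i, |z|^2 = 0.5690
Iter 9: z = -0.1549 + 0.0430i, |z|^2 = 0.0258
Iter 10: z = -0.6241 + 0.3167i, |z|^2 = 0.4898
Iter 11: z = -0.3570 + -0.0653i, |z|^2 = 0.1317
Iter 12: z = -0.5230 + 0.3766i, |z|^2 = 0.4154
Iter 13: z = -0.5145 + -0.0640i, |z|^2 = 0.2688
Iter 14: z = -0.3856 + 0.3958i, |z|^2 = 0.3054
Iter 15: z = -0.6542 + 0.0247i, |z|^2 = 0.4286

Answer: 16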